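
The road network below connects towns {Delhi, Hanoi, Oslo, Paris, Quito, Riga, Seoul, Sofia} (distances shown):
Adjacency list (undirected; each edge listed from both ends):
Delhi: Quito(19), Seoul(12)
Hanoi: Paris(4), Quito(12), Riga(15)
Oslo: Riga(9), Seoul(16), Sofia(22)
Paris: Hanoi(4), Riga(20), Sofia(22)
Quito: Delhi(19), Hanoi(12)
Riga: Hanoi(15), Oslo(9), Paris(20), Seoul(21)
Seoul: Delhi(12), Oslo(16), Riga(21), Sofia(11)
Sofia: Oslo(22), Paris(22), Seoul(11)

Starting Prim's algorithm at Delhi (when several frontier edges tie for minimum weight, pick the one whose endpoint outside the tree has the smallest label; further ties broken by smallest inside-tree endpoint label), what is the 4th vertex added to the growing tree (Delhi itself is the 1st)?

Prim's algorithm from Delhi:
Step 1: cheapest edge leaving the tree is Delhi—Seoul (12); add Seoul.
Step 2: cheapest edge leaving the tree is Seoul—Sofia (11); add Sofia.
Step 3: cheapest edge leaving the tree is Oslo—Seoul (16); add Oslo.
Step 4: cheapest edge leaving the tree is Oslo—Riga (9); add Riga.
Step 5: cheapest edge leaving the tree is Hanoi—Riga (15); add Hanoi.
Step 6: cheapest edge leaving the tree is Hanoi—Paris (4); add Paris.
Step 7: cheapest edge leaving the tree is Hanoi—Quito (12); add Quito.
Vertex order: Delhi, Seoul, Sofia, Oslo, Riga, Hanoi, Paris, Quito. The 4th vertex is Oslo.

Oslo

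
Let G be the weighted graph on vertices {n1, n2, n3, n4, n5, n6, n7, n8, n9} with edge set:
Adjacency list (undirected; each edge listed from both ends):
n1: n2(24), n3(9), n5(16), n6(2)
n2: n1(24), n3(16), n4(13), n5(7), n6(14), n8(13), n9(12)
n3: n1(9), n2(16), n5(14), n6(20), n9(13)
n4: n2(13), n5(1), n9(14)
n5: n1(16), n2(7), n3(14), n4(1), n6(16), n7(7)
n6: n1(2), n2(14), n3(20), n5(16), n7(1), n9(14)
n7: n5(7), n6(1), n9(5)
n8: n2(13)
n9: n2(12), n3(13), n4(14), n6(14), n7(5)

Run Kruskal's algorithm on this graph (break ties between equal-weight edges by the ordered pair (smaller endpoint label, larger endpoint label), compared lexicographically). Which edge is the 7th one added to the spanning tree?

Kruskal: consider edges lightest-first.
n4-n5 (1): add — endpoints in different components.
n6-n7 (1): add — endpoints in different components.
n1-n6 (2): add — endpoints in different components.
n7-n9 (5): add — endpoints in different components.
n2-n5 (7): add — endpoints in different components.
n5-n7 (7): add — endpoints in different components.
n1-n3 (9): add — endpoints in different components.
n2-n9 (12): skip — n9 and n2 already connected.
n2-n4 (13): skip — n2 and n4 already connected.
n2-n8 (13): add — endpoints in different components.
The 7th edge added is n1-n3.

n1-n3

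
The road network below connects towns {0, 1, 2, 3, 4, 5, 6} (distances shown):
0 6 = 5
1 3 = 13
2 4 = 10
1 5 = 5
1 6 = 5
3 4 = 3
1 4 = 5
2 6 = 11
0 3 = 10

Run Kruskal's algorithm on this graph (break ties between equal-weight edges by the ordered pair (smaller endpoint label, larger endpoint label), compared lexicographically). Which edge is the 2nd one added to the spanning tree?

0-6

Kruskal's algorithm — process edges by increasing weight (ties by edge label):
3 4 (3): add. Components now {0} {1} {2} {3,4} {5} {6}
0 6 (5): add. Components now {0,6} {1} {2} {3,4} {5}
1 4 (5): add. Components now {0,6} {1,3,4} {2} {5}
1 5 (5): add. Components now {0,6} {1,3,4,5} {2}
1 6 (5): add. Components now {0,1,3,4,5,6} {2}
0 3 (10): skip — 0 and 3 already connected.
2 4 (10): add. Components now {0,1,2,3,4,5,6}
The 2nd edge added is 0 6.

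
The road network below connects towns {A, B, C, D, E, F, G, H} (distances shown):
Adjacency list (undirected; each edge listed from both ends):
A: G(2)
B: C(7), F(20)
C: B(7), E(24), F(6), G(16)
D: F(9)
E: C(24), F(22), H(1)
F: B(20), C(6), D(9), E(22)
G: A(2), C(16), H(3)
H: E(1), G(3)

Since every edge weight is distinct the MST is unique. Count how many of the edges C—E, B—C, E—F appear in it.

Kruskal's algorithm — process edges by increasing weight (ties by edge label):
E—H (1): add — endpoints in different components.
A—G (2): add — endpoints in different components.
G—H (3): add — endpoints in different components.
C—F (6): add — endpoints in different components.
B—C (7): add — endpoints in different components.
D—F (9): add — endpoints in different components.
C—G (16): add — endpoints in different components.
MST edge set: {E—H, A—G, G—H, C—F, B—C, D—F, C—G}.
Of the listed edges, {B—C} are in the MST → 1.

1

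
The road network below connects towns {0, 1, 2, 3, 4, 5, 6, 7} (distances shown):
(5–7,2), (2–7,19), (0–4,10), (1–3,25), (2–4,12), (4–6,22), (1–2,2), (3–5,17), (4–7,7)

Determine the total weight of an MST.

72

Kruskal's algorithm — process edges by increasing weight (ties by edge label):
1–2 (2): add — endpoints in different components.
5–7 (2): add — endpoints in different components.
4–7 (7): add — endpoints in different components.
0–4 (10): add — endpoints in different components.
2–4 (12): add — endpoints in different components.
3–5 (17): add — endpoints in different components.
2–7 (19): skip — 2 and 7 already connected.
4–6 (22): add — endpoints in different components.
MST edges: 1–2, 5–7, 4–7, 0–4, 2–4, 3–5, 4–6; total weight 2+2+7+10+12+17+22 = 72.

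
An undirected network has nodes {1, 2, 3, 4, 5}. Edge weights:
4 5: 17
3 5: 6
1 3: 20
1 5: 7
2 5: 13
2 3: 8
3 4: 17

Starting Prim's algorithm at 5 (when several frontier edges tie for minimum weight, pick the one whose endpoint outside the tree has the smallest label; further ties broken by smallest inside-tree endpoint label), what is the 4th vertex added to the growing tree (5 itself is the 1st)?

Grow the tree from 5 using Prim:
Step 1: frontier [3 5 6, 1 5 7, 2 5 13, 4 5 17] → take 3 5 (6); add 3.
Step 2: frontier [2 3 8, 3 4 17, 1 3 20, 1 5 7, 2 5 13, 4 5 17] → take 1 5 (7); add 1.
Step 3: frontier [2 3 8, 3 4 17, 2 5 13, 4 5 17] → take 2 3 (8); add 2.
Step 4: frontier [3 4 17, 4 5 17] → take 3 4 (17); add 4.
Vertex order: 5, 3, 1, 2, 4. The 4th vertex is 2.

2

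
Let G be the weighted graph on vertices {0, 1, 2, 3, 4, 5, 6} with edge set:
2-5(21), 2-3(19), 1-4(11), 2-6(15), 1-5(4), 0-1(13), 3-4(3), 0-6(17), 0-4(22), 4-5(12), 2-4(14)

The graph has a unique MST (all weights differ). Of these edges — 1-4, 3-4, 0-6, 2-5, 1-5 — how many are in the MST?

3

Kruskal's algorithm — process edges by increasing weight (ties by edge label):
3-4 (3): add — endpoints in different components.
1-5 (4): add — endpoints in different components.
1-4 (11): add — endpoints in different components.
4-5 (12): skip — 4 and 5 already connected.
0-1 (13): add — endpoints in different components.
2-4 (14): add — endpoints in different components.
2-6 (15): add — endpoints in different components.
MST edge set: {3-4, 1-5, 1-4, 0-1, 2-4, 2-6}.
Of the listed edges, {1-4, 3-4, 1-5} are in the MST → 3.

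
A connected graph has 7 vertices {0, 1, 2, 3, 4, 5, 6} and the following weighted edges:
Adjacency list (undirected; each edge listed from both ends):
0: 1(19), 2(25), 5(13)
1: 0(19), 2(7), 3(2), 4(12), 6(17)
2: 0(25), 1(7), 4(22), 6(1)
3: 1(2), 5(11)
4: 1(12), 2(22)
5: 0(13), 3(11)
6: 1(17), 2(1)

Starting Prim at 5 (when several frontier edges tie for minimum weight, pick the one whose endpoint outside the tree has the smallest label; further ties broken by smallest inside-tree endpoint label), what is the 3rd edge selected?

1-2

Grow the tree from 5 using Prim:
Step 1: cheapest edge leaving the tree is 3 5 (11); add 3.
Step 2: cheapest edge leaving the tree is 1 3 (2); add 1.
Step 3: cheapest edge leaving the tree is 1 2 (7); add 2.
Step 4: cheapest edge leaving the tree is 2 6 (1); add 6.
Step 5: cheapest edge leaving the tree is 1 4 (12); add 4.
Step 6: cheapest edge leaving the tree is 0 5 (13); add 0.
The 3rd edge added is 1 2.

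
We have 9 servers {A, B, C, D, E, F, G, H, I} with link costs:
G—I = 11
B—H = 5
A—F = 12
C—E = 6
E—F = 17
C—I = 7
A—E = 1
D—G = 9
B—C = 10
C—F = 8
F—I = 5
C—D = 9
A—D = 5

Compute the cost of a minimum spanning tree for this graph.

Prim's algorithm from C:
Step 1: frontier [C—E 6, C—I 7, C—F 8, C—D 9, B—C 10] → take C—E (6); add E.
Step 2: frontier [C—I 7, C—F 8, C—D 9, B—C 10, A—E 1, E—F 17] → take A—E (1); add A.
Step 3: frontier [A—D 5, A—F 12, C—I 7, C—F 8, C—D 9, B—C 10, E—F 17] → take A—D (5); add D.
Step 4: frontier [A—F 12, C—I 7, C—F 8, B—C 10, D—G 9, E—F 17] → take C—I (7); add I.
Step 5: frontier [A—F 12, C—F 8, B—C 10, D—G 9, E—F 17, F—I 5, G—I 11] → take F—I (5); add F.
Step 6: frontier [B—C 10, D—G 9, G—I 11] → take D—G (9); add G.
Step 7: frontier [B—C 10] → take B—C (10); add B.
Step 8: frontier [B—H 5] → take B—H (5); add H.
MST edges: C—E, A—E, A—D, C—I, F—I, D—G, B—C, B—H; total weight 6+1+5+7+5+9+10+5 = 48.

48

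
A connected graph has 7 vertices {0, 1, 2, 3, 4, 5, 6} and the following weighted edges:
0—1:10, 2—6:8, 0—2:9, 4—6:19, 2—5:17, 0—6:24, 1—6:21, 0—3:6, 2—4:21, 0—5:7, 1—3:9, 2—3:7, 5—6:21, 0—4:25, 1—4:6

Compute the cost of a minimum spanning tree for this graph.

Prim's algorithm from 6:
Step 1: cheapest edge leaving the tree is 2—6 (8); add 2.
Step 2: cheapest edge leaving the tree is 2—3 (7); add 3.
Step 3: cheapest edge leaving the tree is 0—3 (6); add 0.
Step 4: cheapest edge leaving the tree is 0—5 (7); add 5.
Step 5: cheapest edge leaving the tree is 1—3 (9); add 1.
Step 6: cheapest edge leaving the tree is 1—4 (6); add 4.
MST edges: 2—6, 2—3, 0—3, 0—5, 1—3, 1—4; total weight 8+7+6+7+9+6 = 43.

43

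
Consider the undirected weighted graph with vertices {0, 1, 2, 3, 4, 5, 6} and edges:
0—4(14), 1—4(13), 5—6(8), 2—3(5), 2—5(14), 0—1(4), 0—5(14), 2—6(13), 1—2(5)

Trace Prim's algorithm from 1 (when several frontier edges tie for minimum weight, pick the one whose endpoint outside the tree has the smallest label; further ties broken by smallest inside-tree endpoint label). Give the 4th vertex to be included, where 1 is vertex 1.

Prim's algorithm from 1:
Step 1: cheapest edge leaving the tree is 0—1 (4); add 0.
Step 2: cheapest edge leaving the tree is 1—2 (5); add 2.
Step 3: cheapest edge leaving the tree is 2—3 (5); add 3.
Step 4: cheapest edge leaving the tree is 1—4 (13); add 4.
Step 5: cheapest edge leaving the tree is 2—6 (13); add 6.
Step 6: cheapest edge leaving the tree is 5—6 (8); add 5.
Vertex order: 1, 0, 2, 3, 4, 6, 5. The 4th vertex is 3.

3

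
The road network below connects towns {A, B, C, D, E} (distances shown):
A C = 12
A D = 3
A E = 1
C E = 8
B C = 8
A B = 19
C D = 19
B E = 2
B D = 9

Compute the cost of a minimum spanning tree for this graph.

14

Kruskal's algorithm — process edges by increasing weight (ties by edge label):
A E (1): add — endpoints in different components.
B E (2): add — endpoints in different components.
A D (3): add — endpoints in different components.
B C (8): add — endpoints in different components.
MST edges: A E, B E, A D, B C; total weight 1+2+3+8 = 14.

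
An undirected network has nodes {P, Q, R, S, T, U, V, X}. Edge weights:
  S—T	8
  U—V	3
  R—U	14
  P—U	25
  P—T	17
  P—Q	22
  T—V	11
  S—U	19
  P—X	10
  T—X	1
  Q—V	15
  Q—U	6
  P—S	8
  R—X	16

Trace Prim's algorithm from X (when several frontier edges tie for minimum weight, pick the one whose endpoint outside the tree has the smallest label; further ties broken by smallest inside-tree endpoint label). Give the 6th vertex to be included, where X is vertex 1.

Prim's algorithm from X:
Step 1: frontier [T—X 1, P—X 10, R—X 16] → take T—X (1); add T.
Step 2: frontier [S—T 8, T—V 11, P—T 17, P—X 10, R—X 16] → take S—T (8); add S.
Step 3: frontier [P—S 8, S—U 19, T—V 11, P—T 17, P—X 10, R—X 16] → take P—S (8); add P.
Step 4: frontier [P—Q 22, P—U 25, S—U 19, T—V 11, R—X 16] → take T—V (11); add V.
Step 5: frontier [P—Q 22, P—U 25, S—U 19, U—V 3, Q—V 15, R—X 16] → take U—V (3); add U.
Step 6: frontier [P—Q 22, Q—U 6, R—U 14, Q—V 15, R—X 16] → take Q—U (6); add Q.
Step 7: frontier [R—U 14, R—X 16] → take R—U (14); add R.
Vertex order: X, T, S, P, V, U, Q, R. The 6th vertex is U.

U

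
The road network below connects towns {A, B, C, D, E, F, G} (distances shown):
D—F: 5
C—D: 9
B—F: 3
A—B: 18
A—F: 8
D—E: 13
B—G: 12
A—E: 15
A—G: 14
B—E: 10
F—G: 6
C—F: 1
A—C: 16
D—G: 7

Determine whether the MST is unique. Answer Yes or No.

Yes

Sort edges by weight, then run Kruskal:
C—F (1): add. Components now {A} {B} {C,F} {D} {E} {G}
B—F (3): add. Components now {A} {B,C,F} {D} {E} {G}
D—F (5): add. Components now {A} {B,C,D,F} {E} {G}
F—G (6): add. Components now {A} {B,C,D,F,G} {E}
D—G (7): skip — D and G already connected.
A—F (8): add. Components now {A,B,C,D,F,G} {E}
C—D (9): skip — C and D already connected.
B—E (10): add. Components now {A,B,C,D,E,F,G}
Every non-tree edge has weight strictly greater than the heaviest edge on the tree path between its endpoints, so the MST is unique.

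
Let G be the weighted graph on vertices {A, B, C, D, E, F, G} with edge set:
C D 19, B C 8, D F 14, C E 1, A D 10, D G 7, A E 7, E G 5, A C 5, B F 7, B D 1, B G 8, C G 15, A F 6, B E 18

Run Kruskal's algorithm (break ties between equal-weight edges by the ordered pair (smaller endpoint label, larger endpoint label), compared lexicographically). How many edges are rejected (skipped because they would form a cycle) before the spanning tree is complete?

Kruskal's algorithm — process edges by increasing weight (ties by edge label):
B D (1): add. Components now {A} {B,D} {C} {E} {F} {G}
C E (1): add. Components now {A} {B,D} {C,E} {F} {G}
A C (5): add. Components now {A,C,E} {B,D} {F} {G}
E G (5): add. Components now {A,C,E,G} {B,D} {F}
A F (6): add. Components now {A,C,E,F,G} {B,D}
A E (7): skip — A and E already connected.
B F (7): add. Components now {A,B,C,D,E,F,G}
Edges rejected before the tree was complete: 1.

1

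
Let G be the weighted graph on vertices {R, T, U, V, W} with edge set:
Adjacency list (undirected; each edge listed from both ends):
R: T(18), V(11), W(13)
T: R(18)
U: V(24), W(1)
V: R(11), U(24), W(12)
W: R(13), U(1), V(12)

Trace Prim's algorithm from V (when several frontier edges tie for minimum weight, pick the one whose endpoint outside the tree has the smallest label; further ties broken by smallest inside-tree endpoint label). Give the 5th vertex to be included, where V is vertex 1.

Prim, starting at V.
Step 1: frontier [R V 11, V W 12, U V 24] → take R V (11); add R.
Step 2: frontier [R W 13, R T 18, V W 12, U V 24] → take V W (12); add W.
Step 3: frontier [R T 18, U V 24, U W 1] → take U W (1); add U.
Step 4: frontier [R T 18] → take R T (18); add T.
Vertex order: V, R, W, U, T. The 5th vertex is T.

T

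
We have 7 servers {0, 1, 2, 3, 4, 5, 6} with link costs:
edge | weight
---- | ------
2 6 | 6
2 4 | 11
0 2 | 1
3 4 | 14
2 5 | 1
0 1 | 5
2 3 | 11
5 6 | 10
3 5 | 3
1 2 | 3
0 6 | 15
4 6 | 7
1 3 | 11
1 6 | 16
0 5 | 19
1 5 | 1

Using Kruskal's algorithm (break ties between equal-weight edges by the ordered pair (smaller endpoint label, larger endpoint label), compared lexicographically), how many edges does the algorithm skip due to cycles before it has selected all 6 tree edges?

Kruskal: consider edges lightest-first.
0 2 (1): add — endpoints in different components.
1 5 (1): add — endpoints in different components.
2 5 (1): add — endpoints in different components.
1 2 (3): skip — 1 and 2 already connected.
3 5 (3): add — endpoints in different components.
0 1 (5): skip — 0 and 1 already connected.
2 6 (6): add — endpoints in different components.
4 6 (7): add — endpoints in different components.
Edges rejected before the tree was complete: 2.

2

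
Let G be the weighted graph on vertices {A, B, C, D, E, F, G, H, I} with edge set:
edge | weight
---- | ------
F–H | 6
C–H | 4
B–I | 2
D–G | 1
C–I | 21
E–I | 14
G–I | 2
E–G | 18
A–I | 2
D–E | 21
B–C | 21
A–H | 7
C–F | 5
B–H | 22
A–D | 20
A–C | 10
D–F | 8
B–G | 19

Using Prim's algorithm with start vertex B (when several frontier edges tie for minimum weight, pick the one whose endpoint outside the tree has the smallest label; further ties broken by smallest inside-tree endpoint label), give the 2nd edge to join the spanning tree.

A-I

Grow the tree from B using Prim:
Step 1: cheapest edge leaving the tree is B–I (2); add I.
Step 2: cheapest edge leaving the tree is A–I (2); add A.
Step 3: cheapest edge leaving the tree is G–I (2); add G.
Step 4: cheapest edge leaving the tree is D–G (1); add D.
Step 5: cheapest edge leaving the tree is A–H (7); add H.
Step 6: cheapest edge leaving the tree is C–H (4); add C.
Step 7: cheapest edge leaving the tree is C–F (5); add F.
Step 8: cheapest edge leaving the tree is E–I (14); add E.
The 2nd edge added is A–I.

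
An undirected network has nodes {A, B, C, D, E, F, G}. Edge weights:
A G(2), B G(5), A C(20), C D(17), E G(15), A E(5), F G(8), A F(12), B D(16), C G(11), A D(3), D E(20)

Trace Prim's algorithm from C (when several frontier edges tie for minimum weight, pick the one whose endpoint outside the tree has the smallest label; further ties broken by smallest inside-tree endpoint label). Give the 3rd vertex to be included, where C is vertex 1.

A

Prim, starting at C.
Step 1: cheapest edge leaving the tree is C G (11); add G.
Step 2: cheapest edge leaving the tree is A G (2); add A.
Step 3: cheapest edge leaving the tree is A D (3); add D.
Step 4: cheapest edge leaving the tree is B G (5); add B.
Step 5: cheapest edge leaving the tree is A E (5); add E.
Step 6: cheapest edge leaving the tree is F G (8); add F.
Vertex order: C, G, A, D, B, E, F. The 3rd vertex is A.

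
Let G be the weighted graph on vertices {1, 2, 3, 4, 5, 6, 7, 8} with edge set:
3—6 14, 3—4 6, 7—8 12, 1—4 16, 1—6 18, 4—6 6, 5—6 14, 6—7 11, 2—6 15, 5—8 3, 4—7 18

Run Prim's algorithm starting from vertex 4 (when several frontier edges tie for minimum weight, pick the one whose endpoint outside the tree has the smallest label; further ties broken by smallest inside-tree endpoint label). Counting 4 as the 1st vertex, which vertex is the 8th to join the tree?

1

Prim's algorithm from 4:
Step 1: cheapest edge leaving the tree is 3—4 (6); add 3.
Step 2: cheapest edge leaving the tree is 4—6 (6); add 6.
Step 3: cheapest edge leaving the tree is 6—7 (11); add 7.
Step 4: cheapest edge leaving the tree is 7—8 (12); add 8.
Step 5: cheapest edge leaving the tree is 5—8 (3); add 5.
Step 6: cheapest edge leaving the tree is 2—6 (15); add 2.
Step 7: cheapest edge leaving the tree is 1—4 (16); add 1.
Vertex order: 4, 3, 6, 7, 8, 5, 2, 1. The 8th vertex is 1.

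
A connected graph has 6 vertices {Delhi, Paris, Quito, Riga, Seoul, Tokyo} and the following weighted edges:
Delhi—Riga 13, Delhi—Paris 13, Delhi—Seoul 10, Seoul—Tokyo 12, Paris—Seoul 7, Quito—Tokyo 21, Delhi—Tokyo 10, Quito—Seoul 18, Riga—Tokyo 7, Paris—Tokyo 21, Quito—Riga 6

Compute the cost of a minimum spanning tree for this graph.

40

Kruskal's algorithm — process edges by increasing weight (ties by edge label):
Quito—Riga (6): add. Components now {Quito,Riga} {Delhi} {Paris} {Tokyo} {Seoul}
Paris—Seoul (7): add. Components now {Quito,Riga} {Delhi} {Paris,Seoul} {Tokyo}
Riga—Tokyo (7): add. Components now {Quito,Riga,Tokyo} {Delhi} {Paris,Seoul}
Delhi—Seoul (10): add. Components now {Quito,Riga,Tokyo} {Delhi,Paris,Seoul}
Delhi—Tokyo (10): add. Components now {Delhi,Paris,Quito,Riga,Seoul,Tokyo}
MST edges: Quito—Riga, Paris—Seoul, Riga—Tokyo, Delhi—Seoul, Delhi—Tokyo; total weight 6+7+7+10+10 = 40.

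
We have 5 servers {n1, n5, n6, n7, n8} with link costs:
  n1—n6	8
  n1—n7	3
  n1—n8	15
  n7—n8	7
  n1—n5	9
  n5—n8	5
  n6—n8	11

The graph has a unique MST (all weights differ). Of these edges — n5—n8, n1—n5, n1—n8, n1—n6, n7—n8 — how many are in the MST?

Kruskal: consider edges lightest-first.
n1—n7 (3): add — endpoints in different components.
n5—n8 (5): add — endpoints in different components.
n7—n8 (7): add — endpoints in different components.
n1—n6 (8): add — endpoints in different components.
MST edge set: {n1—n7, n5—n8, n7—n8, n1—n6}.
Of the listed edges, {n5—n8, n1—n6, n7—n8} are in the MST → 3.

3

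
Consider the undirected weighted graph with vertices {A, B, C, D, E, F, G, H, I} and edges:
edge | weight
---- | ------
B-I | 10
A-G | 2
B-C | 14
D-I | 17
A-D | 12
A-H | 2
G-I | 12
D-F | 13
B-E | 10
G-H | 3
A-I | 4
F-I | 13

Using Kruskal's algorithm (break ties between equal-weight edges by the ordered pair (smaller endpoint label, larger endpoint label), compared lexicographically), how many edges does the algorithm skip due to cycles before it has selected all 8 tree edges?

Kruskal's algorithm — process edges by increasing weight (ties by edge label):
A-G (2): add — endpoints in different components.
A-H (2): add — endpoints in different components.
G-H (3): skip — G and H already connected.
A-I (4): add — endpoints in different components.
B-E (10): add — endpoints in different components.
B-I (10): add — endpoints in different components.
A-D (12): add — endpoints in different components.
G-I (12): skip — G and I already connected.
D-F (13): add — endpoints in different components.
F-I (13): skip — F and I already connected.
B-C (14): add — endpoints in different components.
Edges rejected before the tree was complete: 3.

3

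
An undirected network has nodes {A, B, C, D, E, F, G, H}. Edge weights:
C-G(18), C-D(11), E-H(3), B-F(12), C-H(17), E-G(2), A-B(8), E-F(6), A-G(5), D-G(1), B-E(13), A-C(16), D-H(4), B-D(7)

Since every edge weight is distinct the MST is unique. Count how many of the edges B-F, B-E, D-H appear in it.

Kruskal: consider edges lightest-first.
D-G (1): add — endpoints in different components.
E-G (2): add — endpoints in different components.
E-H (3): add — endpoints in different components.
D-H (4): skip — D and H already connected.
A-G (5): add — endpoints in different components.
E-F (6): add — endpoints in different components.
B-D (7): add — endpoints in different components.
A-B (8): skip — A and B already connected.
C-D (11): add — endpoints in different components.
MST edge set: {D-G, E-G, E-H, A-G, E-F, B-D, C-D}.
Of the listed edges, {} are in the MST → 0.

0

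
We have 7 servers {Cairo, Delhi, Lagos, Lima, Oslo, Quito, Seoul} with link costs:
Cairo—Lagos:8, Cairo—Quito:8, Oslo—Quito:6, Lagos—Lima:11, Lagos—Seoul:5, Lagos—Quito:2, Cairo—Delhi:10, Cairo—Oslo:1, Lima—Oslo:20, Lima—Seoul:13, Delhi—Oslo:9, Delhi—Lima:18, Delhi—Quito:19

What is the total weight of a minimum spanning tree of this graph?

Prim's algorithm from Delhi:
Step 1: frontier [Delhi—Oslo 9, Cairo—Delhi 10, Delhi—Lima 18, Delhi—Quito 19] → take Delhi—Oslo (9); add Oslo.
Step 2: frontier [Cairo—Delhi 10, Delhi—Lima 18, Delhi—Quito 19, Cairo—Oslo 1, Oslo—Quito 6, Lima—Oslo 20] → take Cairo—Oslo (1); add Cairo.
Step 3: frontier [Cairo—Lagos 8, Cairo—Quito 8, Delhi—Lima 18, Delhi—Quito 19, Oslo—Quito 6, Lima—Oslo 20] → take Oslo—Quito (6); add Quito.
Step 4: frontier [Cairo—Lagos 8, Delhi—Lima 18, Lima—Oslo 20, Lagos—Quito 2] → take Lagos—Quito (2); add Lagos.
Step 5: frontier [Delhi—Lima 18, Lagos—Seoul 5, Lagos—Lima 11, Lima—Oslo 20] → take Lagos—Seoul (5); add Seoul.
Step 6: frontier [Delhi—Lima 18, Lagos—Lima 11, Lima—Oslo 20, Lima—Seoul 13] → take Lagos—Lima (11); add Lima.
MST edges: Delhi—Oslo, Cairo—Oslo, Oslo—Quito, Lagos—Quito, Lagos—Seoul, Lagos—Lima; total weight 9+1+6+2+5+11 = 34.

34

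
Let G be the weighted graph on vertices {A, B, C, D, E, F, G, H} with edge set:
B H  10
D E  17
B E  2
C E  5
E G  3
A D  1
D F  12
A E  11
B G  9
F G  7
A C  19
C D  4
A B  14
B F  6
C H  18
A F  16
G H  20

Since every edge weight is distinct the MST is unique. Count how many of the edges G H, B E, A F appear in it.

1

Kruskal: consider edges lightest-first.
A D (1): add — endpoints in different components.
B E (2): add — endpoints in different components.
E G (3): add — endpoints in different components.
C D (4): add — endpoints in different components.
C E (5): add — endpoints in different components.
B F (6): add — endpoints in different components.
F G (7): skip — F and G already connected.
B G (9): skip — B and G already connected.
B H (10): add — endpoints in different components.
MST edge set: {A D, B E, E G, C D, C E, B F, B H}.
Of the listed edges, {B E} are in the MST → 1.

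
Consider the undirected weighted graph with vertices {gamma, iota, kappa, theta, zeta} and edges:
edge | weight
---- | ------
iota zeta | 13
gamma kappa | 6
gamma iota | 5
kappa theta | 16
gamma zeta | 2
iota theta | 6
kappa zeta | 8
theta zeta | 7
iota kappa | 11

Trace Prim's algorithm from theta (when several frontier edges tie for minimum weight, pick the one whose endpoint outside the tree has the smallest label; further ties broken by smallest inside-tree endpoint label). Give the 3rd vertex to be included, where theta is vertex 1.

gamma

Prim's algorithm from theta:
Step 1: frontier [iota theta 6, theta zeta 7, kappa theta 16] → take iota theta (6); add iota.
Step 2: frontier [gamma iota 5, iota kappa 11, iota zeta 13, theta zeta 7, kappa theta 16] → take gamma iota (5); add gamma.
Step 3: frontier [gamma zeta 2, gamma kappa 6, iota kappa 11, iota zeta 13, theta zeta 7, kappa theta 16] → take gamma zeta (2); add zeta.
Step 4: frontier [gamma kappa 6, iota kappa 11, kappa theta 16, kappa zeta 8] → take gamma kappa (6); add kappa.
Vertex order: theta, iota, gamma, zeta, kappa. The 3rd vertex is gamma.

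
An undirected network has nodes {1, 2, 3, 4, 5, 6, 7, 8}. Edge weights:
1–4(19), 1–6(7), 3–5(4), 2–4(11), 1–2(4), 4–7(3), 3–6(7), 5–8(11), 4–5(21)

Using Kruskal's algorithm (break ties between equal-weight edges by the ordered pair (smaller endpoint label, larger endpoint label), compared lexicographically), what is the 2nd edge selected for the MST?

1-2

Kruskal: consider edges lightest-first.
4–7 (3): add — endpoints in different components.
1–2 (4): add — endpoints in different components.
3–5 (4): add — endpoints in different components.
1–6 (7): add — endpoints in different components.
3–6 (7): add — endpoints in different components.
2–4 (11): add — endpoints in different components.
5–8 (11): add — endpoints in different components.
The 2nd edge added is 1–2.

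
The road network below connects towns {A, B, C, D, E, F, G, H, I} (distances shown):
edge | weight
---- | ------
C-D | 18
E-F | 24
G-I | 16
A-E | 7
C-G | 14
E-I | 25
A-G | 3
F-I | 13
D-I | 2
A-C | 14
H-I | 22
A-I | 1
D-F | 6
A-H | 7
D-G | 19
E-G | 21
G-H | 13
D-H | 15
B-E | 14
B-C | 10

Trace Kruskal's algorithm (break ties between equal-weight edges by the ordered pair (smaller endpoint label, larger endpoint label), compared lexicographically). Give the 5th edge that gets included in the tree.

Sort edges by weight, then run Kruskal:
A-I (1): add — endpoints in different components.
D-I (2): add — endpoints in different components.
A-G (3): add — endpoints in different components.
D-F (6): add — endpoints in different components.
A-E (7): add — endpoints in different components.
A-H (7): add — endpoints in different components.
B-C (10): add — endpoints in different components.
F-I (13): skip — F and I already connected.
G-H (13): skip — G and H already connected.
A-C (14): add — endpoints in different components.
The 5th edge added is A-E.

A-E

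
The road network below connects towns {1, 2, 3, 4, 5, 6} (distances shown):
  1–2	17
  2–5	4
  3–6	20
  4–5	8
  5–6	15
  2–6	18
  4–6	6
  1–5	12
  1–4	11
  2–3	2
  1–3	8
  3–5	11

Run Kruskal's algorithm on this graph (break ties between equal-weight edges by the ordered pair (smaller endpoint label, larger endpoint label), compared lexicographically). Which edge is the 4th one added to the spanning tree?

1-3

Kruskal: consider edges lightest-first.
2–3 (2): add — endpoints in different components.
2–5 (4): add — endpoints in different components.
4–6 (6): add — endpoints in different components.
1–3 (8): add — endpoints in different components.
4–5 (8): add — endpoints in different components.
The 4th edge added is 1–3.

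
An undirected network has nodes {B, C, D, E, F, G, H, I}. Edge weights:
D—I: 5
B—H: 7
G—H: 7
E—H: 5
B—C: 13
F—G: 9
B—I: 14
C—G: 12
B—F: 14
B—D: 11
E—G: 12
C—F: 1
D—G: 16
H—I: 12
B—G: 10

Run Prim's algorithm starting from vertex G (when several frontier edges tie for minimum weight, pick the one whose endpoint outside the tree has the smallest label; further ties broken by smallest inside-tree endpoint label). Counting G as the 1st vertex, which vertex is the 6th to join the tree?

C

Prim, starting at G.
Step 1: cheapest edge leaving the tree is G—H (7); add H.
Step 2: cheapest edge leaving the tree is E—H (5); add E.
Step 3: cheapest edge leaving the tree is B—H (7); add B.
Step 4: cheapest edge leaving the tree is F—G (9); add F.
Step 5: cheapest edge leaving the tree is C—F (1); add C.
Step 6: cheapest edge leaving the tree is B—D (11); add D.
Step 7: cheapest edge leaving the tree is D—I (5); add I.
Vertex order: G, H, E, B, F, C, D, I. The 6th vertex is C.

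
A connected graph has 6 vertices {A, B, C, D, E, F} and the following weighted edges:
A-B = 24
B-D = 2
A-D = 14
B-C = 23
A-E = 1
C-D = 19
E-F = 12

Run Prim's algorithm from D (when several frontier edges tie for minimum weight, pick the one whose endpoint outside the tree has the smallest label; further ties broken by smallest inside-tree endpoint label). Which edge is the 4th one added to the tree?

Prim's algorithm from D:
Step 1: frontier [B-D 2, A-D 14, C-D 19] → take B-D (2); add B.
Step 2: frontier [B-C 23, A-B 24, A-D 14, C-D 19] → take A-D (14); add A.
Step 3: frontier [A-E 1, B-C 23, C-D 19] → take A-E (1); add E.
Step 4: frontier [B-C 23, C-D 19, E-F 12] → take E-F (12); add F.
Step 5: frontier [B-C 23, C-D 19] → take C-D (19); add C.
The 4th edge added is E-F.

E-F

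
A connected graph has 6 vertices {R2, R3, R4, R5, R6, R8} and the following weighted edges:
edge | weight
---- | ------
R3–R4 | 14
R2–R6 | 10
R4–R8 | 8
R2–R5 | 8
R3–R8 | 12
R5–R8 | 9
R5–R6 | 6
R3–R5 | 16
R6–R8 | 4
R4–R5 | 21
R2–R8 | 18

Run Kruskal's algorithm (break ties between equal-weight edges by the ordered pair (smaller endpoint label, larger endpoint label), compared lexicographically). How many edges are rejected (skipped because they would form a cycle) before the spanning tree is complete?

2

Kruskal's algorithm — process edges by increasing weight (ties by edge label):
R6–R8 (4): add — endpoints in different components.
R5–R6 (6): add — endpoints in different components.
R2–R5 (8): add — endpoints in different components.
R4–R8 (8): add — endpoints in different components.
R5–R8 (9): skip — R8 and R5 already connected.
R2–R6 (10): skip — R6 and R2 already connected.
R3–R8 (12): add — endpoints in different components.
Edges rejected before the tree was complete: 2.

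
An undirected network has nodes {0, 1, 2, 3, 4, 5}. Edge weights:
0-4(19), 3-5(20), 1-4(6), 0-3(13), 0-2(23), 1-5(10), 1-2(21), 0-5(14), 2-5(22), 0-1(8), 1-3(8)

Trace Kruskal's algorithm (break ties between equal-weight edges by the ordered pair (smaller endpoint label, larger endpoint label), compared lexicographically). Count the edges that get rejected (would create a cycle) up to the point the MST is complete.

Sort edges by weight, then run Kruskal:
1-4 (6): add — endpoints in different components.
0-1 (8): add — endpoints in different components.
1-3 (8): add — endpoints in different components.
1-5 (10): add — endpoints in different components.
0-3 (13): skip — 0 and 3 already connected.
0-5 (14): skip — 0 and 5 already connected.
0-4 (19): skip — 0 and 4 already connected.
3-5 (20): skip — 3 and 5 already connected.
1-2 (21): add — endpoints in different components.
Edges rejected before the tree was complete: 4.

4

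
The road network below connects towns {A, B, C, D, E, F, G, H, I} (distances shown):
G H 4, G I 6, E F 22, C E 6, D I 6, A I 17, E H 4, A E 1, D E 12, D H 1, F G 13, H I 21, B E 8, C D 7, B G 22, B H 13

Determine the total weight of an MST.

Sort edges by weight, then run Kruskal:
A E (1): add — endpoints in different components.
D H (1): add — endpoints in different components.
E H (4): add — endpoints in different components.
G H (4): add — endpoints in different components.
C E (6): add — endpoints in different components.
D I (6): add — endpoints in different components.
G I (6): skip — G and I already connected.
C D (7): skip — C and D already connected.
B E (8): add — endpoints in different components.
D E (12): skip — D and E already connected.
B H (13): skip — B and H already connected.
F G (13): add — endpoints in different components.
MST edges: A E, D H, E H, G H, C E, D I, B E, F G; total weight 1+1+4+4+6+6+8+13 = 43.

43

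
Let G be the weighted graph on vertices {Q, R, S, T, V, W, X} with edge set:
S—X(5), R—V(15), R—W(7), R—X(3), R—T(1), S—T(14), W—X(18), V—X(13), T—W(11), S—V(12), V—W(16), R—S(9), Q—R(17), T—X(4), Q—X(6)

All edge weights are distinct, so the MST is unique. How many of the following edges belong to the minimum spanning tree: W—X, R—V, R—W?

1

Sort edges by weight, then run Kruskal:
R—T (1): add — endpoints in different components.
R—X (3): add — endpoints in different components.
T—X (4): skip — X and T already connected.
S—X (5): add — endpoints in different components.
Q—X (6): add — endpoints in different components.
R—W (7): add — endpoints in different components.
R—S (9): skip — S and R already connected.
T—W (11): skip — W and T already connected.
S—V (12): add — endpoints in different components.
MST edge set: {R—T, R—X, S—X, Q—X, R—W, S—V}.
Of the listed edges, {R—W} are in the MST → 1.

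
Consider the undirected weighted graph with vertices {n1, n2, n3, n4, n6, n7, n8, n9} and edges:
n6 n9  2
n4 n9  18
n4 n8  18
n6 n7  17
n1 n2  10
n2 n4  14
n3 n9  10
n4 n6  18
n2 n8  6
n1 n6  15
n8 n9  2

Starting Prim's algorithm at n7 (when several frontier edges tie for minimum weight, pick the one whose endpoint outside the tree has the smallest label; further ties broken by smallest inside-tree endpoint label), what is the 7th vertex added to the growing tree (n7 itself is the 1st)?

Prim, starting at n7.
Step 1: frontier [n6 n7 17] → take n6 n7 (17); add n6.
Step 2: frontier [n6 n9 2, n1 n6 15, n4 n6 18] → take n6 n9 (2); add n9.
Step 3: frontier [n1 n6 15, n4 n6 18, n8 n9 2, n3 n9 10, n4 n9 18] → take n8 n9 (2); add n8.
Step 4: frontier [n1 n6 15, n4 n6 18, n2 n8 6, n4 n8 18, n3 n9 10, n4 n9 18] → take n2 n8 (6); add n2.
Step 5: frontier [n1 n2 10, n2 n4 14, n1 n6 15, n4 n6 18, n4 n8 18, n3 n9 10, n4 n9 18] → take n1 n2 (10); add n1.
Step 6: frontier [n2 n4 14, n4 n6 18, n4 n8 18, n3 n9 10, n4 n9 18] → take n3 n9 (10); add n3.
Step 7: frontier [n2 n4 14, n4 n6 18, n4 n8 18, n4 n9 18] → take n2 n4 (14); add n4.
Vertex order: n7, n6, n9, n8, n2, n1, n3, n4. The 7th vertex is n3.

n3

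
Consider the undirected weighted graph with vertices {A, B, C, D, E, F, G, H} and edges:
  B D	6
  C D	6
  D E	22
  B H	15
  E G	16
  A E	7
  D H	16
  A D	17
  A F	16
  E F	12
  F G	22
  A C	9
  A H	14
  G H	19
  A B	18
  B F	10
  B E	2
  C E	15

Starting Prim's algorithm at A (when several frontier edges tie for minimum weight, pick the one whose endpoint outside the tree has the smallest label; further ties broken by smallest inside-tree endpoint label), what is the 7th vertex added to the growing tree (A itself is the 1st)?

H

Grow the tree from A using Prim:
Step 1: cheapest edge leaving the tree is A E (7); add E.
Step 2: cheapest edge leaving the tree is B E (2); add B.
Step 3: cheapest edge leaving the tree is B D (6); add D.
Step 4: cheapest edge leaving the tree is C D (6); add C.
Step 5: cheapest edge leaving the tree is B F (10); add F.
Step 6: cheapest edge leaving the tree is A H (14); add H.
Step 7: cheapest edge leaving the tree is E G (16); add G.
Vertex order: A, E, B, D, C, F, H, G. The 7th vertex is H.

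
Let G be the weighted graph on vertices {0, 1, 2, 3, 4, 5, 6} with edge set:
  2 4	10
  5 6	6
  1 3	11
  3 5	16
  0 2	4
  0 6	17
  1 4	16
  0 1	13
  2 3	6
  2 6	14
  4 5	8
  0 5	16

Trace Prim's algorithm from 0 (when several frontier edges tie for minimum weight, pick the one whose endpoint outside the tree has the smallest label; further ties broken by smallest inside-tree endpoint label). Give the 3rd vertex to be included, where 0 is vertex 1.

3

Prim, starting at 0.
Step 1: frontier [0 2 4, 0 1 13, 0 5 16, 0 6 17] → take 0 2 (4); add 2.
Step 2: frontier [0 1 13, 0 5 16, 0 6 17, 2 3 6, 2 4 10, 2 6 14] → take 2 3 (6); add 3.
Step 3: frontier [0 1 13, 0 5 16, 0 6 17, 2 4 10, 2 6 14, 1 3 11, 3 5 16] → take 2 4 (10); add 4.
Step 4: frontier [0 1 13, 0 5 16, 0 6 17, 2 6 14, 1 3 11, 3 5 16, 4 5 8, 1 4 16] → take 4 5 (8); add 5.
Step 5: frontier [0 1 13, 0 6 17, 2 6 14, 1 3 11, 1 4 16, 5 6 6] → take 5 6 (6); add 6.
Step 6: frontier [0 1 13, 1 3 11, 1 4 16] → take 1 3 (11); add 1.
Vertex order: 0, 2, 3, 4, 5, 6, 1. The 3rd vertex is 3.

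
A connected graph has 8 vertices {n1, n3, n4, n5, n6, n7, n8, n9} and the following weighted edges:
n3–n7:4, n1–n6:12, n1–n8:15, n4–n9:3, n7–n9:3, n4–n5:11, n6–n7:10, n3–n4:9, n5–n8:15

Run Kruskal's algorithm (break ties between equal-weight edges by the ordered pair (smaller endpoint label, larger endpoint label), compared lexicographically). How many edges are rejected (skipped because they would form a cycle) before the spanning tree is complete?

Kruskal: consider edges lightest-first.
n4–n9 (3): add — endpoints in different components.
n7–n9 (3): add — endpoints in different components.
n3–n7 (4): add — endpoints in different components.
n3–n4 (9): skip — n3 and n4 already connected.
n6–n7 (10): add — endpoints in different components.
n4–n5 (11): add — endpoints in different components.
n1–n6 (12): add — endpoints in different components.
n1–n8 (15): add — endpoints in different components.
Edges rejected before the tree was complete: 1.

1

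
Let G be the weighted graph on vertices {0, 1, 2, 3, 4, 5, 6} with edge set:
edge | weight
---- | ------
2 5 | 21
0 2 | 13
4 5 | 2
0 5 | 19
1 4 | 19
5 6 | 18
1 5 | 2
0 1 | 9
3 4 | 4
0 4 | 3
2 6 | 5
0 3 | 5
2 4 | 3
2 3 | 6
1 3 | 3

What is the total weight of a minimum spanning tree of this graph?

Kruskal: consider edges lightest-first.
1 5 (2): add. Components now {0} {1,5} {2} {3} {4} {6}
4 5 (2): add. Components now {0} {1,4,5} {2} {3} {6}
0 4 (3): add. Components now {0,1,4,5} {2} {3} {6}
1 3 (3): add. Components now {0,1,3,4,5} {2} {6}
2 4 (3): add. Components now {0,1,2,3,4,5} {6}
3 4 (4): skip — 3 and 4 already connected.
0 3 (5): skip — 0 and 3 already connected.
2 6 (5): add. Components now {0,1,2,3,4,5,6}
MST edges: 1 5, 4 5, 0 4, 1 3, 2 4, 2 6; total weight 2+2+3+3+3+5 = 18.

18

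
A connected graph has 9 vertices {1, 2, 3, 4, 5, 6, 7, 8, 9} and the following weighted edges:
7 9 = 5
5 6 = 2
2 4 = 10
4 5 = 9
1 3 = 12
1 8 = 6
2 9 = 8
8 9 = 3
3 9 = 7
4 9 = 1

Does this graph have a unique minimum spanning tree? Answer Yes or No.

Kruskal's algorithm — process edges by increasing weight (ties by edge label):
4 9 (1): add — endpoints in different components.
5 6 (2): add — endpoints in different components.
8 9 (3): add — endpoints in different components.
7 9 (5): add — endpoints in different components.
1 8 (6): add — endpoints in different components.
3 9 (7): add — endpoints in different components.
2 9 (8): add — endpoints in different components.
4 5 (9): add — endpoints in different components.
Every non-tree edge has weight strictly greater than the heaviest edge on the tree path between its endpoints, so the MST is unique.

Yes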